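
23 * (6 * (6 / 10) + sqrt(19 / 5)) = 23 * sqrt(95) / 5 + 414 / 5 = 127.64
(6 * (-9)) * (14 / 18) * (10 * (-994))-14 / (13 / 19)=417459.54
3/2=1.50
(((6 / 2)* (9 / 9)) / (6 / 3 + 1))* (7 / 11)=7 / 11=0.64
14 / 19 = 0.74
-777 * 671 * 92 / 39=-15988588 / 13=-1229891.38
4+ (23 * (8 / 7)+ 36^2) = 9284 / 7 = 1326.29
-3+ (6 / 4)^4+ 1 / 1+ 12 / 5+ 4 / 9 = 4253 / 720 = 5.91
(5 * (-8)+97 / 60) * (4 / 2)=-2303 / 30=-76.77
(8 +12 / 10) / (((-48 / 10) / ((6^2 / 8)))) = -69 / 8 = -8.62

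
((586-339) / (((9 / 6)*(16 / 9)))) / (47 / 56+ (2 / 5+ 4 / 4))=455 / 11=41.36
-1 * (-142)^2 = -20164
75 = 75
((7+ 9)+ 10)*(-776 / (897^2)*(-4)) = 6208 / 61893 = 0.10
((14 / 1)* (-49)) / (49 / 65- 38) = 44590 / 2421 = 18.42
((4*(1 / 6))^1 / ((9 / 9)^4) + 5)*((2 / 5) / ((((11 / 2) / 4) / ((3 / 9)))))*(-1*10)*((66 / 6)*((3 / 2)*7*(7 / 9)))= -13328 / 27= -493.63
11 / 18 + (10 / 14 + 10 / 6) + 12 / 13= 6413 / 1638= 3.92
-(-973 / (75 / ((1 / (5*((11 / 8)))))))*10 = 15568 / 825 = 18.87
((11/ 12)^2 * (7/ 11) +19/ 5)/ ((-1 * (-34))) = 3121/ 24480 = 0.13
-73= -73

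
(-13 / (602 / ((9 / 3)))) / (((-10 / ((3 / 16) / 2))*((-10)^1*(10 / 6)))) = -351 / 9632000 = -0.00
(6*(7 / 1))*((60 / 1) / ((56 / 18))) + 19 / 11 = 811.73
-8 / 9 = -0.89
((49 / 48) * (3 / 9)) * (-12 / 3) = -49 / 36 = -1.36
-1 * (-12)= 12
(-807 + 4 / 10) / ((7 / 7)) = -4033 / 5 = -806.60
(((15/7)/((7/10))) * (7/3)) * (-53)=-378.57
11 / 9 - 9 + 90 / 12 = -5 / 18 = -0.28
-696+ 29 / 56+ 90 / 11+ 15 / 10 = -422453 / 616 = -685.80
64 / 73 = 0.88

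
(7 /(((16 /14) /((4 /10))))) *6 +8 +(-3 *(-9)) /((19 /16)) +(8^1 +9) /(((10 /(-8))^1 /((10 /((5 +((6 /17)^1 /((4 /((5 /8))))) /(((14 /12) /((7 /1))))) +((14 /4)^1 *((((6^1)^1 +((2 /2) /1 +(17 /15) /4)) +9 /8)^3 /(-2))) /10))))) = 1031601139982383 /22035820712690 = 46.81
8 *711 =5688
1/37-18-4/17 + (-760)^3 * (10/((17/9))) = -1461790091453/629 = -2323990606.44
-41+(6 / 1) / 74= -1514 / 37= -40.92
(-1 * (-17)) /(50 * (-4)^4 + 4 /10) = 85 /64002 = 0.00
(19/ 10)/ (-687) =-19/ 6870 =-0.00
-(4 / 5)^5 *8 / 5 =-8192 / 15625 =-0.52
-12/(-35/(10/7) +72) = -24/95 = -0.25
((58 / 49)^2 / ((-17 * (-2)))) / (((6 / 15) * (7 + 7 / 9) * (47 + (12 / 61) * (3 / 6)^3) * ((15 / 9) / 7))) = 1385127 / 1170835645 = 0.00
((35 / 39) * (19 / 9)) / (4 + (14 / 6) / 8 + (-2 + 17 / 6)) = 5320 / 14391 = 0.37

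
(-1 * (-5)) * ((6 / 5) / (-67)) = -6 / 67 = -0.09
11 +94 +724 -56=773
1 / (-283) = -1 / 283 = -0.00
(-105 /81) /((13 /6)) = -70 /117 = -0.60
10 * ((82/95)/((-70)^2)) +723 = 16827866/23275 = 723.00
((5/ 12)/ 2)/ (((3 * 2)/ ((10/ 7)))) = 25/ 504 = 0.05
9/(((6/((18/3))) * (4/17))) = 153/4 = 38.25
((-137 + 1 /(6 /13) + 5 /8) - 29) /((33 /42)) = -27419 /132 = -207.72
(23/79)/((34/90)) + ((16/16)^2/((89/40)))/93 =0.78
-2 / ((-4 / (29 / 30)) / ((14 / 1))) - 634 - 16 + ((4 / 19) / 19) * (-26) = -6969337 / 10830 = -643.52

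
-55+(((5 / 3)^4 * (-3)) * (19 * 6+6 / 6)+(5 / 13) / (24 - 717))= -73433375 / 27027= -2717.04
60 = 60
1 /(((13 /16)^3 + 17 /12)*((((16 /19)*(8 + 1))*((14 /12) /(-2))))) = -19456 /167993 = -0.12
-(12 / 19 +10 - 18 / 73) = -14404 / 1387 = -10.39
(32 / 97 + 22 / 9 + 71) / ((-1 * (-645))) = 12881 / 112617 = 0.11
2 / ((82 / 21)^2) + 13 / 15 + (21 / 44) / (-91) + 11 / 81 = 1.13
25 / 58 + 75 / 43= 2.18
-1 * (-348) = 348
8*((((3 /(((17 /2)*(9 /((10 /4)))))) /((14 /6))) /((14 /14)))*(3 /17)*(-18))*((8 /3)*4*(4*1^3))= -92160 /2023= -45.56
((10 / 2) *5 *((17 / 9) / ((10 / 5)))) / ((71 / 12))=850 / 213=3.99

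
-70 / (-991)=70 / 991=0.07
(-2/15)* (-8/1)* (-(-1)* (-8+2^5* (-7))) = -3712/15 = -247.47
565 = 565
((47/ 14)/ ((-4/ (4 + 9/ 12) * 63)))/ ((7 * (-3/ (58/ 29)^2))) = 893/ 74088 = 0.01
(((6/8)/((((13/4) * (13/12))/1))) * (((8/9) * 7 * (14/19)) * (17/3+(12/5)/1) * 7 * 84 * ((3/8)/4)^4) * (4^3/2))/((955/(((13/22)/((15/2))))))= 713097/754832000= 0.00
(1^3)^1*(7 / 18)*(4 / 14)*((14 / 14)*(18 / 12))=1 / 6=0.17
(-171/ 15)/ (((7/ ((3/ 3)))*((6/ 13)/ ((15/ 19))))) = -39/ 14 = -2.79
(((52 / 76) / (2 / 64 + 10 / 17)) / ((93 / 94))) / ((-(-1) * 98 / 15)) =0.17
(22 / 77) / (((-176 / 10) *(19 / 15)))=-75 / 5852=-0.01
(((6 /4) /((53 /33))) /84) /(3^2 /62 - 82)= -1023 /7531300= -0.00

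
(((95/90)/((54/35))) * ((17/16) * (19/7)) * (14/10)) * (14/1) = 300713/7776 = 38.67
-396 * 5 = -1980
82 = 82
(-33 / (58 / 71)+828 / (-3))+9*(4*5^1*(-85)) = -905751 / 58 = -15616.40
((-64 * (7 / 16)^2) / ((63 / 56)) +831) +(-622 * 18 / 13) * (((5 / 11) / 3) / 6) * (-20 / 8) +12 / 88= 2251267 / 2574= 874.62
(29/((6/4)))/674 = 29/1011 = 0.03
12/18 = 2/3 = 0.67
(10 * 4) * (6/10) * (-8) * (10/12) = -160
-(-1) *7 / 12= 7 / 12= 0.58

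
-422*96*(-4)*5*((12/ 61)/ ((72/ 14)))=1890560/ 61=30992.79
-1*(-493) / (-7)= -493 / 7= -70.43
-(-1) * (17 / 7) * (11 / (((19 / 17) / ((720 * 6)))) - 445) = 13589545 / 133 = 102177.03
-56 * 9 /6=-84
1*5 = 5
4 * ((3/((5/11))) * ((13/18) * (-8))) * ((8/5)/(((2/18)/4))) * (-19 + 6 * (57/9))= -4173312/25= -166932.48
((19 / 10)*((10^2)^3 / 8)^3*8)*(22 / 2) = 326562500000000000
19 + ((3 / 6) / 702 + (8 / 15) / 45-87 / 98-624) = -605.88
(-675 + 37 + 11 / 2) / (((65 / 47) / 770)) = -4578035 / 13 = -352156.54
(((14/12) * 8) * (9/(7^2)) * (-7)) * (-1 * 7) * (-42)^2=148176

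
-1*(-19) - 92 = -73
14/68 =7/34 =0.21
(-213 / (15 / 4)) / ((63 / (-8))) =2272 / 315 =7.21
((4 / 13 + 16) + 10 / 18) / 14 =1973 / 1638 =1.20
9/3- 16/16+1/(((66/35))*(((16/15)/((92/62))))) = 14937/5456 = 2.74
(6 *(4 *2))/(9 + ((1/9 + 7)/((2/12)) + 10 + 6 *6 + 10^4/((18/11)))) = 432/55879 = 0.01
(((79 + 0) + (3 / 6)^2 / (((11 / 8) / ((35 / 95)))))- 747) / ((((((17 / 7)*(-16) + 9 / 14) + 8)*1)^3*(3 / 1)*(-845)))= -383056912 / 40100090421105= -0.00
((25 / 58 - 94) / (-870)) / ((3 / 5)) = 603 / 3364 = 0.18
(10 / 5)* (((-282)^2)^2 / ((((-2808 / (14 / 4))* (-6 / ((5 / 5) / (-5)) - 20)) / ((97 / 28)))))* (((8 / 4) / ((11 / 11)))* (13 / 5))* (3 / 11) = -4259961513 / 550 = -7745384.57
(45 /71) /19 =45 /1349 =0.03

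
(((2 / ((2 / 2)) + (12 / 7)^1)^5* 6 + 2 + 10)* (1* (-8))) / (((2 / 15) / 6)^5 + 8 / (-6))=105535236676500000 / 4135152245693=25521.49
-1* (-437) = 437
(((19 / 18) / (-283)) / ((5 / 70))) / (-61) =133 / 155367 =0.00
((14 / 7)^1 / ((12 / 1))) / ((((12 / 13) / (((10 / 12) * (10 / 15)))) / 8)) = 65 / 81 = 0.80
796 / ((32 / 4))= 199 / 2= 99.50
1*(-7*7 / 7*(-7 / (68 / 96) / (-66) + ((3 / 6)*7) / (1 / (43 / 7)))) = -56679 / 374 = -151.55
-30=-30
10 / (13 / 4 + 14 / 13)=104 / 45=2.31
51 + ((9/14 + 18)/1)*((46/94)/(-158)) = 5296161/103964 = 50.94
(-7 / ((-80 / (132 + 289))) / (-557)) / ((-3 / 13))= 38311 / 133680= 0.29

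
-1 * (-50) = 50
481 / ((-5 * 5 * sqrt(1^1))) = -481 / 25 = -19.24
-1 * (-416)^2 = -173056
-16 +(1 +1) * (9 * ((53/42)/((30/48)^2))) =42.15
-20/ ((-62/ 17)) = 170/ 31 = 5.48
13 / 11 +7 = 90 / 11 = 8.18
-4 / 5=-0.80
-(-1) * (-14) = -14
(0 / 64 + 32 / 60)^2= 64 / 225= 0.28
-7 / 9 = -0.78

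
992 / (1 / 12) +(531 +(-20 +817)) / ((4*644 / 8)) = 1917208 / 161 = 11908.12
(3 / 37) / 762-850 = -7988299 / 9398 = -850.00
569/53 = 10.74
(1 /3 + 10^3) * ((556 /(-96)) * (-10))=2085695 /36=57935.97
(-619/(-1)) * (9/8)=5571/8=696.38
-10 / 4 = -2.50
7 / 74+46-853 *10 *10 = -6308789 / 74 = -85253.91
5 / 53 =0.09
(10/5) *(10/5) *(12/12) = 4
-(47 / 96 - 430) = 41233 / 96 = 429.51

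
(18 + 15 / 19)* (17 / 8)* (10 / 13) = 30345 / 988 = 30.71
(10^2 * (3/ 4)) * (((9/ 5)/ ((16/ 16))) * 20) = 2700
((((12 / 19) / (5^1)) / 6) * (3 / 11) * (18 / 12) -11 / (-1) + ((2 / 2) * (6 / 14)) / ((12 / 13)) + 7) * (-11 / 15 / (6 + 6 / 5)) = -540517 / 287280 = -1.88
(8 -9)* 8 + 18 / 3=-2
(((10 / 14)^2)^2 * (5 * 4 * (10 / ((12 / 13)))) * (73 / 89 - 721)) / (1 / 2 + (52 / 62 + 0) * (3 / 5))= -8072090000000 / 199371837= -40487.61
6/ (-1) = -6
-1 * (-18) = 18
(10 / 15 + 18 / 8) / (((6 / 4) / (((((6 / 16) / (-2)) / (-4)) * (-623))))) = -21805 / 384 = -56.78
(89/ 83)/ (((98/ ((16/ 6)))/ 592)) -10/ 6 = 190417/ 12201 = 15.61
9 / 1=9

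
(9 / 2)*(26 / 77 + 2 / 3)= 348 / 77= 4.52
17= 17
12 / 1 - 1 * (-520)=532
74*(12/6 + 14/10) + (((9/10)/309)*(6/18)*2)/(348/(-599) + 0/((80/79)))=45091153/179220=251.60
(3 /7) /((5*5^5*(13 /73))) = 219 /1421875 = 0.00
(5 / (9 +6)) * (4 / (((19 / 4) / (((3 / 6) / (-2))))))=-4 / 57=-0.07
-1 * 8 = -8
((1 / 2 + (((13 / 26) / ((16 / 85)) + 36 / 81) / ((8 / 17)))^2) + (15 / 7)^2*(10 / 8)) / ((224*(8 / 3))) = 12915723481 / 155373797376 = 0.08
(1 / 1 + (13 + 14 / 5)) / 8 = 21 / 10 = 2.10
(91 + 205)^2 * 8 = 700928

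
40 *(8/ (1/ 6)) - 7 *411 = -957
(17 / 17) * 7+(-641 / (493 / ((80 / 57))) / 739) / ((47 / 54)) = 2276485037 / 325344011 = 7.00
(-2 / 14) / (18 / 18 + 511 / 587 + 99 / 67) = -0.04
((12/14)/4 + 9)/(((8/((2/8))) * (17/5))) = 0.08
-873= -873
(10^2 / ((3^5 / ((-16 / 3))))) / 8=-0.27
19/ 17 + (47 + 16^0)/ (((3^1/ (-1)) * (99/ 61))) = -14711/ 1683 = -8.74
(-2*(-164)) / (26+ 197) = 328 / 223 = 1.47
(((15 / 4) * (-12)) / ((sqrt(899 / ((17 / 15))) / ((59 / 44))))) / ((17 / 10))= -1.26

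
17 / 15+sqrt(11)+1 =32 / 15+sqrt(11) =5.45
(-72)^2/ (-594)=-96/ 11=-8.73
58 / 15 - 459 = -6827 / 15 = -455.13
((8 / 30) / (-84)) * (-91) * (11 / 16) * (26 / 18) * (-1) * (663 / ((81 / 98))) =-20131111 / 87480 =-230.12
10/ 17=0.59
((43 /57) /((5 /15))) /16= 43 /304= 0.14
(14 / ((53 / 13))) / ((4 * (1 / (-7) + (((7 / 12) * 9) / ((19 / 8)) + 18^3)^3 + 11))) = 4369183 / 1010673777086006104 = 0.00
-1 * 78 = -78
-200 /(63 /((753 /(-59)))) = 40.52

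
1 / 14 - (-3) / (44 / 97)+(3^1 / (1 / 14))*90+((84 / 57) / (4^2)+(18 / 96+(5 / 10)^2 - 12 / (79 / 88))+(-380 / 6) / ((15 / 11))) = 62035498423 / 16643088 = 3727.40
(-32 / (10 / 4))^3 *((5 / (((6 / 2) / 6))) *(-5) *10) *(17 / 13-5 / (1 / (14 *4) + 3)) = -61865984 / 169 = -366070.91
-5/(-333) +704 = 234437/333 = 704.02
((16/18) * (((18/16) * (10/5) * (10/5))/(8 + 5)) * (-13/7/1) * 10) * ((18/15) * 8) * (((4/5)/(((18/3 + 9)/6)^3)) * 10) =-24576/875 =-28.09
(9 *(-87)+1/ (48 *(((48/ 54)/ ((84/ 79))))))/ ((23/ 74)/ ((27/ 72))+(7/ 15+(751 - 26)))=-1098545355/ 1019021632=-1.08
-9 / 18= -1 / 2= -0.50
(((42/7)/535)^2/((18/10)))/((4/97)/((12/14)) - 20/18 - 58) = -1746/1475833345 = -0.00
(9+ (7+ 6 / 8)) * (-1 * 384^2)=-2469888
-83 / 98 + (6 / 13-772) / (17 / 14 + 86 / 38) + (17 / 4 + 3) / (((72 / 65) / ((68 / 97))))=-179525801291 / 823029480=-218.13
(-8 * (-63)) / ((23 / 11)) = 5544 / 23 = 241.04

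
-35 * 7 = -245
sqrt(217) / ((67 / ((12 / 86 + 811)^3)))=42431860533439 *sqrt(217) / 5326969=117338835.11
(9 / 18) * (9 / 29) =9 / 58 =0.16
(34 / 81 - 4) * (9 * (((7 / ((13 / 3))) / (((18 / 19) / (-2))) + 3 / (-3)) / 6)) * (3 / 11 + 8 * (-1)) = -2119900 / 11583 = -183.02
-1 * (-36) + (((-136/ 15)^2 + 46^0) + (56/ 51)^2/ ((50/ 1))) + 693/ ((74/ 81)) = 1407919421/ 1603950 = 877.78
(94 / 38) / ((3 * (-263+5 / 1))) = -47 / 14706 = -0.00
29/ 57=0.51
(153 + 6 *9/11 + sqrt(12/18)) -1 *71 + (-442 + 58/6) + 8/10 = -56863/165 + sqrt(6)/3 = -343.81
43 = 43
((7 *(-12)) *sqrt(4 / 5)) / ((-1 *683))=168 *sqrt(5) / 3415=0.11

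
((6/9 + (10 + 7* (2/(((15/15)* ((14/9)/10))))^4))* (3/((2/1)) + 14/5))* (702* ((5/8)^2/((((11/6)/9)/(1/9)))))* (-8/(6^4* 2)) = -34385657995/90552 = -379733.83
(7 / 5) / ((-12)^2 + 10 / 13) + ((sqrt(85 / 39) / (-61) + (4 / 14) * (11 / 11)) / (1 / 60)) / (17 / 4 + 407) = 1112933 / 21671230 - 16 * sqrt(3315) / 260897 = 0.05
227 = 227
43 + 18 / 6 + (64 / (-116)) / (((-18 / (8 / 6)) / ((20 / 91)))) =3278278 / 71253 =46.01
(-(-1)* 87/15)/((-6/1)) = -29/30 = -0.97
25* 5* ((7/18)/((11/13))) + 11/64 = 365089/6336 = 57.62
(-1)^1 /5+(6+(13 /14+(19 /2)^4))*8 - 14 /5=912981 /14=65212.93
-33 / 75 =-11 / 25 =-0.44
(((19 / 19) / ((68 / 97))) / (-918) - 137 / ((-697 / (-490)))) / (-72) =246505337 / 184275648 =1.34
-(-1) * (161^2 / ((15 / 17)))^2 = 194178591649 / 225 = 863015962.88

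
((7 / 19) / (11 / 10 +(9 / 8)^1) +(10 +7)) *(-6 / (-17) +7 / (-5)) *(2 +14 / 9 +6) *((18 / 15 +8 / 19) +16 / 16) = -450.15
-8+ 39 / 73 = -545 / 73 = -7.47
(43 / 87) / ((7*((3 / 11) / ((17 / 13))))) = 8041 / 23751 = 0.34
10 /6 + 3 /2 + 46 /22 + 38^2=95651 /66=1449.26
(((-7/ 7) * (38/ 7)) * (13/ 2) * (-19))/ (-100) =-4693/ 700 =-6.70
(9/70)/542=9/37940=0.00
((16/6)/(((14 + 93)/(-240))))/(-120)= 16/321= 0.05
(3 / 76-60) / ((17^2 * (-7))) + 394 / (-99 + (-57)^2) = 5352233 / 34593300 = 0.15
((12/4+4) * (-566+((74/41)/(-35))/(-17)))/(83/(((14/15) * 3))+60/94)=-9085332368/69438625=-130.84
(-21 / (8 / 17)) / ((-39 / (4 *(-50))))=-228.85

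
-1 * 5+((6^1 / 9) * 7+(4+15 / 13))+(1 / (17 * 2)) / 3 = 2135 / 442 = 4.83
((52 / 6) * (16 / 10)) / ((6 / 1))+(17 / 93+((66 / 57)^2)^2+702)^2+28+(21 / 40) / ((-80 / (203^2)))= 232838746244343111837259 / 470050677573148800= 495348.18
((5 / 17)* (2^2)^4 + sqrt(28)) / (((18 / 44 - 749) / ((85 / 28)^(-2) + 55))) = -2242431488 / 404560985 - 17518996* sqrt(7) / 118988525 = -5.93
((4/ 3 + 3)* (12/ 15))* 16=832/ 15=55.47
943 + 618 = 1561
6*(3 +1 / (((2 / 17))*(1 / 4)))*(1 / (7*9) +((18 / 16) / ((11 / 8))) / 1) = 42772 / 231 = 185.16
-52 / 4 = -13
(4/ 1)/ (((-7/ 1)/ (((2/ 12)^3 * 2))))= -1/ 189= -0.01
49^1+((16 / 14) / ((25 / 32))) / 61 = 523331 / 10675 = 49.02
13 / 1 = 13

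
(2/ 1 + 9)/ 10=11/ 10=1.10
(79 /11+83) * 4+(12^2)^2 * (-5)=-1136512 /11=-103319.27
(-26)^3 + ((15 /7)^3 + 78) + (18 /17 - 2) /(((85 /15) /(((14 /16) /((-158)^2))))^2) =-17488.16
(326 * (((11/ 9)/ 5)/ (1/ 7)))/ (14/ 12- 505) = -1.11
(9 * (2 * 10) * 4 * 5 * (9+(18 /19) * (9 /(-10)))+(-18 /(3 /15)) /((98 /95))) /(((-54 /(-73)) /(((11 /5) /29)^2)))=5344062163 /23489130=227.51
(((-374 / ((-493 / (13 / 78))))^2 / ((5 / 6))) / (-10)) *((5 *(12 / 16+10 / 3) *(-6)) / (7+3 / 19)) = 112651 / 3431280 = 0.03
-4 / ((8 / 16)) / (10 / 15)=-12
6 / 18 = 1 / 3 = 0.33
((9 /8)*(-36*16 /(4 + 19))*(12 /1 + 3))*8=-77760 /23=-3380.87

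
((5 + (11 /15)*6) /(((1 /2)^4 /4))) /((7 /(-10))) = -6016 /7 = -859.43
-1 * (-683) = 683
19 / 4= 4.75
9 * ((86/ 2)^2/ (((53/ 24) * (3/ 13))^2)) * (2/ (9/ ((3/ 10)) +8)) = 179989056/ 53371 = 3372.41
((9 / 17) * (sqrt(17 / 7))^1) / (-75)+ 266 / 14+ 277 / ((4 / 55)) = 15311 / 4 - 3 * sqrt(119) / 2975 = 3827.74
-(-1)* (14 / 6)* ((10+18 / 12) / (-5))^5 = -150.18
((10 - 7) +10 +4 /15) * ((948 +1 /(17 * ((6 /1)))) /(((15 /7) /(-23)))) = -3098075183 /22950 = -134992.38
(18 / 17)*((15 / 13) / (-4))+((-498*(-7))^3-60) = 18724249396497 / 442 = 42362555195.69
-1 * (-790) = 790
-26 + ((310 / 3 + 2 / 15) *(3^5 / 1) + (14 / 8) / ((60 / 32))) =75352 / 3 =25117.33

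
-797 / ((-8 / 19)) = 15143 / 8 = 1892.88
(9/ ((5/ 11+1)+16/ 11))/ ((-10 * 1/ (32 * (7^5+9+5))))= -1665279/ 10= -166527.90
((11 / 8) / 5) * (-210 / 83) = -231 / 332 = -0.70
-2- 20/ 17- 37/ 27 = -2087/ 459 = -4.55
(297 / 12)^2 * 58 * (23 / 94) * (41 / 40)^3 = 450554978907 / 48128000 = 9361.60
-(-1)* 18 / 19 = 18 / 19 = 0.95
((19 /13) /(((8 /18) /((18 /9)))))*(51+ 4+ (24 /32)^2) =365.43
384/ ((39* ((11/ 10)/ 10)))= 12800/ 143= 89.51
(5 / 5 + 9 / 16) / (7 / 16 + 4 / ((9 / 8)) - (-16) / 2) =225 / 1727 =0.13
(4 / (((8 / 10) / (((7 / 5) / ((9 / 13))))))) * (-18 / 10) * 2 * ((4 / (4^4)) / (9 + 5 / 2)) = -91 / 1840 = -0.05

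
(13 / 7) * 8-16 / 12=284 / 21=13.52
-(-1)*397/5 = 397/5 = 79.40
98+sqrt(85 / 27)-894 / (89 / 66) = -563.19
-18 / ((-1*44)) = 9 / 22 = 0.41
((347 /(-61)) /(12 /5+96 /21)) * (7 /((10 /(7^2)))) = -833147 /29768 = -27.99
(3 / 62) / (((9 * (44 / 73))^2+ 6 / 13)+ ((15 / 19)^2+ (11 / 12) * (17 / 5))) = 2250809730 / 1564282569829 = 0.00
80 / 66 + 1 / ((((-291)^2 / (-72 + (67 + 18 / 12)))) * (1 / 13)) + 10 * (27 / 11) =47984899 / 1862982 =25.76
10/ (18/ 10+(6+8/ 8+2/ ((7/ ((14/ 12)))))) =150/ 137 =1.09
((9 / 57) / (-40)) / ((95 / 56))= -21 / 9025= -0.00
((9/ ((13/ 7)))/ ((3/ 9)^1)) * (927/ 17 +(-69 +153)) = 445095/ 221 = 2014.00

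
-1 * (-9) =9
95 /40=2.38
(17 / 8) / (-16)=-17 / 128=-0.13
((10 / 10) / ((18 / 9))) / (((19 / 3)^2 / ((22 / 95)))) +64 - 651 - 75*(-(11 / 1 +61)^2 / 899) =-4763932334 / 30831205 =-154.52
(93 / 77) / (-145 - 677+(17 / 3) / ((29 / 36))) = -899 / 606606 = -0.00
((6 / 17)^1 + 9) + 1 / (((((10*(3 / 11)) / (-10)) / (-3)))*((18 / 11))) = 4919 / 306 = 16.08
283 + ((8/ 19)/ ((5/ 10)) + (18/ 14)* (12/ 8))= 76015/ 266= 285.77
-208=-208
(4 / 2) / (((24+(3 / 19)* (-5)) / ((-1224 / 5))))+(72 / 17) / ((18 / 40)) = -48656 / 4165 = -11.68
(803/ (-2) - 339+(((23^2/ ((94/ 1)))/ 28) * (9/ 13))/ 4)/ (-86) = 101343031/ 11770304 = 8.61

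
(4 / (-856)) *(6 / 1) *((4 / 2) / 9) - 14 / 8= -2255 / 1284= -1.76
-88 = -88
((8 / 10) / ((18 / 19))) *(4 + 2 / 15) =3.49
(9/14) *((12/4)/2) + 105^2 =308727/28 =11025.96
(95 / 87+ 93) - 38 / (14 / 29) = 9365 / 609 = 15.38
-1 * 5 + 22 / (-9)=-67 / 9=-7.44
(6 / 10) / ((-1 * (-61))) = 3 / 305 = 0.01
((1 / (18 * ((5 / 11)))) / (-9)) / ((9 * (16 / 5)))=-0.00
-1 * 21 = -21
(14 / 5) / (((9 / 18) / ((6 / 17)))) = 1.98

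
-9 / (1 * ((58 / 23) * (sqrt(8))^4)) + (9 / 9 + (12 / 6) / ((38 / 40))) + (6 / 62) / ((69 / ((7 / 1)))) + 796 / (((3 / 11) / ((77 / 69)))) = 1475460121555 / 452578176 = 3260.12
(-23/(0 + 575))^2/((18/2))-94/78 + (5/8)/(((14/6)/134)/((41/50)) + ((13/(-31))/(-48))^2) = 28.12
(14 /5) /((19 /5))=0.74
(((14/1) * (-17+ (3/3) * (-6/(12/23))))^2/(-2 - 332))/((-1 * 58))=159201/19372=8.22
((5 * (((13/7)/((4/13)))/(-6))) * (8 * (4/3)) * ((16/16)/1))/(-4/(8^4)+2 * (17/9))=-3461120/243649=-14.21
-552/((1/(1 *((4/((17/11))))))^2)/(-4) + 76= 289132/289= 1000.46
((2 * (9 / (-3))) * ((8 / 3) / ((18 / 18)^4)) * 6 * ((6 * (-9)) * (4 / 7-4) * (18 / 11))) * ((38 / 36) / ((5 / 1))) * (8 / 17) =-18911232 / 6545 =-2889.42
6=6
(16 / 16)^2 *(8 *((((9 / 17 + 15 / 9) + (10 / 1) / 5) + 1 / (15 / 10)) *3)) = 116.71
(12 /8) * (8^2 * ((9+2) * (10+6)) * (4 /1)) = 67584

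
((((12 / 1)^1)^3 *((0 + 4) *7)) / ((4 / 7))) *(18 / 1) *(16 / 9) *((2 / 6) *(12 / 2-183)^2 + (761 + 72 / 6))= 30389796864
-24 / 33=-8 / 11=-0.73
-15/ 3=-5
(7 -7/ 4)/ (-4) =-21/ 16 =-1.31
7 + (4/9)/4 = 64/9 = 7.11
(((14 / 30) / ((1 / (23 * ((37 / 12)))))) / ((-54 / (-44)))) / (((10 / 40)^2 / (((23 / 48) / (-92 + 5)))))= -1507121 / 634230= -2.38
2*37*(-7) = -518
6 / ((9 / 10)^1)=20 / 3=6.67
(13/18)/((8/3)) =13/48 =0.27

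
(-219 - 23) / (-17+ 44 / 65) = 15730 / 1061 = 14.83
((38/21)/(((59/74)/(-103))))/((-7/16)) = 4634176/8673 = 534.32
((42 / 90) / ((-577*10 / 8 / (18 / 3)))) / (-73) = 56 / 1053025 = 0.00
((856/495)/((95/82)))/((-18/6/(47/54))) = -1649512/3809025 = -0.43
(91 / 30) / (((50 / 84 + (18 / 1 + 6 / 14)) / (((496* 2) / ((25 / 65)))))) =8214752 / 19975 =411.25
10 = 10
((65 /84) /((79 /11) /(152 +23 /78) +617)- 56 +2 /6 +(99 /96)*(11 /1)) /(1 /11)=-487.54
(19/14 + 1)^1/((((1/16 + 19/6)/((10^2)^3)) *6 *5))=5280000/217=24331.80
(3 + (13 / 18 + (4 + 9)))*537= 53879 / 6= 8979.83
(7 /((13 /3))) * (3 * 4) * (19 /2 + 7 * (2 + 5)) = 1134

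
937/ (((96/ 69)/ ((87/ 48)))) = 624979/ 512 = 1220.66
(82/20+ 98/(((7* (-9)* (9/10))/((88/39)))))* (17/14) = 107423/442260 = 0.24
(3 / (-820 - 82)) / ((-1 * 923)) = 3 / 832546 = 0.00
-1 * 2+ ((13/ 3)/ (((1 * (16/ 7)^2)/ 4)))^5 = 104359244100493/ 260919263232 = 399.97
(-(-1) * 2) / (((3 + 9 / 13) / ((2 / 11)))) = 13 / 132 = 0.10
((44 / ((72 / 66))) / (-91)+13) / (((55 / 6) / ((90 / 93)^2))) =1234080 / 961961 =1.28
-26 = -26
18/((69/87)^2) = 15138/529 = 28.62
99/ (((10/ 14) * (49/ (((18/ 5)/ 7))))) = 1782/ 1225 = 1.45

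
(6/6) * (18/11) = 18/11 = 1.64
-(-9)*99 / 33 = 27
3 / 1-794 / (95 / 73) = -57677 / 95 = -607.13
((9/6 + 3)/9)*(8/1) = 4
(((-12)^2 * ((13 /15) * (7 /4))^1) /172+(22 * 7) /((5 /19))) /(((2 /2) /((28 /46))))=1765274 /4945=356.98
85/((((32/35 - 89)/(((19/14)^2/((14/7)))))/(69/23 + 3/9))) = -767125/258972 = -2.96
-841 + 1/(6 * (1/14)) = -2516/3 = -838.67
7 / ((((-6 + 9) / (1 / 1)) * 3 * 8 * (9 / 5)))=35 / 648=0.05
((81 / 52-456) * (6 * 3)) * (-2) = 212679 / 13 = 16359.92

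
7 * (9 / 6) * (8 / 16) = 21 / 4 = 5.25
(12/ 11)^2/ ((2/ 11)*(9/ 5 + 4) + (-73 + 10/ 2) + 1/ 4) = -960/ 53801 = -0.02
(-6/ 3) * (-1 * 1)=2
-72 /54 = -4 /3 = -1.33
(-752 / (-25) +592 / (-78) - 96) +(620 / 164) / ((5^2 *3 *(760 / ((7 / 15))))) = -6699895739 / 91143000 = -73.51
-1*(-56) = 56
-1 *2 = -2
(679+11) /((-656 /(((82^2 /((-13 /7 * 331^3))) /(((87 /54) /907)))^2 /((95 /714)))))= -88692017229253661328 /3551438218622608491931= -0.02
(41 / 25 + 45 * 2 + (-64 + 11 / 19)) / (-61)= -13404 / 28975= -0.46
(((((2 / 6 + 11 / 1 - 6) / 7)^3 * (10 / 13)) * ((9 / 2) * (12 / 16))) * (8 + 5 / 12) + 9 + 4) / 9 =303181 / 120393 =2.52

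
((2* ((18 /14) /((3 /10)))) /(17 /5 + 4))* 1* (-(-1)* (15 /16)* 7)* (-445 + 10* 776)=8229375 /148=55603.89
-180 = -180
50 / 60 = 5 / 6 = 0.83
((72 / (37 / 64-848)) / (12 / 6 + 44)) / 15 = -768 / 6237025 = -0.00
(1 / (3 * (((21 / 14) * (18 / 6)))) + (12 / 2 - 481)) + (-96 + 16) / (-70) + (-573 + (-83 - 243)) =-259456 / 189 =-1372.78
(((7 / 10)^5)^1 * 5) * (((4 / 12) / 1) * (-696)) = -487403 / 2500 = -194.96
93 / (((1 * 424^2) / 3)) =279 / 179776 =0.00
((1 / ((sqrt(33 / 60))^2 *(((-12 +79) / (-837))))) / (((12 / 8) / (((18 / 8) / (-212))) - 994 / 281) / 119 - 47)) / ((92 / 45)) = 755687961 / 3279696431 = 0.23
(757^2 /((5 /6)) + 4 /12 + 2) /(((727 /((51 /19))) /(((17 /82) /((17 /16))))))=495.41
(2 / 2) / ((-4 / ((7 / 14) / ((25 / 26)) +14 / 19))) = -597 / 1900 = -0.31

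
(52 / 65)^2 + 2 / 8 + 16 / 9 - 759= -680699 / 900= -756.33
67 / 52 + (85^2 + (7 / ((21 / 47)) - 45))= 1122725 / 156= 7196.96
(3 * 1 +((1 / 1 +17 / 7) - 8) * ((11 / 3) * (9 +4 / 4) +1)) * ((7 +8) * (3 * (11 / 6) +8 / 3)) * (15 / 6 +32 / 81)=-58322495 / 972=-60002.57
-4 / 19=-0.21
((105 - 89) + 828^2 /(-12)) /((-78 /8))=228464 /39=5858.05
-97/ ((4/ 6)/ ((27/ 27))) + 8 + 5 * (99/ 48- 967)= -79395/ 16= -4962.19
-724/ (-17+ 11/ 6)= 4344/ 91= 47.74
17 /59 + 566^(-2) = 5446111 /18901004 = 0.29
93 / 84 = 31 / 28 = 1.11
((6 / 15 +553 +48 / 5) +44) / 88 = 607 / 88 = 6.90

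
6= 6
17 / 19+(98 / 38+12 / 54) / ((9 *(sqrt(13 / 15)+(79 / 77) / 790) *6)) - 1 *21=-20.05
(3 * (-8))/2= -12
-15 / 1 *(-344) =5160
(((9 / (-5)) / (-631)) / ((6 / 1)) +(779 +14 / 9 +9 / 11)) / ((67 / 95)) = 9274216483 / 8370846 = 1107.92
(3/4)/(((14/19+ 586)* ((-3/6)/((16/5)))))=-38/4645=-0.01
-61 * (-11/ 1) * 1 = 671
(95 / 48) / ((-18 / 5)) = -475 / 864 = -0.55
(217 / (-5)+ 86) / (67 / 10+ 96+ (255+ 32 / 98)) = 20874 / 175433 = 0.12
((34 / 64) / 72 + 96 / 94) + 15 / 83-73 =-645247219 / 8987904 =-71.79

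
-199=-199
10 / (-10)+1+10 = 10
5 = 5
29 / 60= 0.48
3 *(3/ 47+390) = 54999/ 47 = 1170.19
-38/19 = -2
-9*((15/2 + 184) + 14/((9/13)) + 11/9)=-3833/2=-1916.50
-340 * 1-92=-432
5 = 5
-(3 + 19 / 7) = -40 / 7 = -5.71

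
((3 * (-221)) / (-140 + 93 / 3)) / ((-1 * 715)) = -51 / 5995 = -0.01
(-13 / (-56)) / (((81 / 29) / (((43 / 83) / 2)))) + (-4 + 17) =9804899 / 752976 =13.02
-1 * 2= -2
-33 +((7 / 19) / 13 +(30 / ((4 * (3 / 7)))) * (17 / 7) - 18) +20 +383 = 194897 / 494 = 394.53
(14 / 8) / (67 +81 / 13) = 13 / 544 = 0.02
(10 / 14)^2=25 / 49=0.51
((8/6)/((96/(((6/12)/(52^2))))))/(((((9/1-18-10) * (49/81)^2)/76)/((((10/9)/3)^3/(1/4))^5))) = -16000000000000000/1644401251885356980884323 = -0.00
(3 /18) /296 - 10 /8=-2219 /1776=-1.25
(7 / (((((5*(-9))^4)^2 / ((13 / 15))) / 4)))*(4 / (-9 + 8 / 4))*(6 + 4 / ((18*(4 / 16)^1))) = -12896 / 2270041927734375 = -0.00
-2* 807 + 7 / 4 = -6449 / 4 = -1612.25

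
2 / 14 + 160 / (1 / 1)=1121 / 7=160.14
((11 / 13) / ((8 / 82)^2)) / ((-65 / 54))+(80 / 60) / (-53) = -79408903 / 1074840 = -73.88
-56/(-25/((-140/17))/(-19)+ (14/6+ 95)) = -89376/155089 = -0.58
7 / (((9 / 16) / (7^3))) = 38416 / 9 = 4268.44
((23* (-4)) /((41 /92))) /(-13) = 8464 /533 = 15.88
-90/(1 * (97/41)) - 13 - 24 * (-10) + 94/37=687291/3589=191.50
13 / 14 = 0.93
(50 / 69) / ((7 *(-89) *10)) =-0.00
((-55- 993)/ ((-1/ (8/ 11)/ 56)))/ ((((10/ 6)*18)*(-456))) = -29344/ 9405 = -3.12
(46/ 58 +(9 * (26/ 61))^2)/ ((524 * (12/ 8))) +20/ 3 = 189038889/ 28272158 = 6.69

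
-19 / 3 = -6.33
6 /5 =1.20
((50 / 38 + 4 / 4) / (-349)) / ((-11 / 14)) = 56 / 6631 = 0.01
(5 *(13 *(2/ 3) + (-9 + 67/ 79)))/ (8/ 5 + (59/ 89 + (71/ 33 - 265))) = -2985950/ 302309221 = -0.01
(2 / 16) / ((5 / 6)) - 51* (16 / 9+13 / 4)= -256.27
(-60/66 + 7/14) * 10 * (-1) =45/11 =4.09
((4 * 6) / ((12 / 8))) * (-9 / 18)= -8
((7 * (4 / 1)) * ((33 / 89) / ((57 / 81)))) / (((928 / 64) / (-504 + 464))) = -1995840 / 49039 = -40.70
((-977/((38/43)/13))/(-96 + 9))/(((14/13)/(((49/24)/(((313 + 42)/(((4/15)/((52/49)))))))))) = 187327049/845013600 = 0.22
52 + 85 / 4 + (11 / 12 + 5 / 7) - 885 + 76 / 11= -371083 / 462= -803.21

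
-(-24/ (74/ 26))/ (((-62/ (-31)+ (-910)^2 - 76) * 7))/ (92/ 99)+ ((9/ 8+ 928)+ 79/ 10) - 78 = 84743690582641/ 98651017640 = 859.03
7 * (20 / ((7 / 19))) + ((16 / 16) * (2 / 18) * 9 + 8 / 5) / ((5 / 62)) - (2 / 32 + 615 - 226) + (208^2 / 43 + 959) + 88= 2076.32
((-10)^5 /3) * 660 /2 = -11000000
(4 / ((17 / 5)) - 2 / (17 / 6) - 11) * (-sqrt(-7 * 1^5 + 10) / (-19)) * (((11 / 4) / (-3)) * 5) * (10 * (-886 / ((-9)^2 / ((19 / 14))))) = -21806675 * sqrt(3) / 57834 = -653.08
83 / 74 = 1.12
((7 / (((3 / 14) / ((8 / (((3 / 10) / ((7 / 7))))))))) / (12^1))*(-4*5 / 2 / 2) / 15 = -1960 / 81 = -24.20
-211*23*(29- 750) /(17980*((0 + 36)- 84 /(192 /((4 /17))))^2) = 4044859028 /26783372095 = 0.15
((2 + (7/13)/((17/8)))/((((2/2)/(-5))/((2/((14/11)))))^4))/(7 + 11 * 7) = 759501875/7428694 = 102.24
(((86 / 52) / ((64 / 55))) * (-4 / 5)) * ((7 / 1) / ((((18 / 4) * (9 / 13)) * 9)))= -3311 / 11664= -0.28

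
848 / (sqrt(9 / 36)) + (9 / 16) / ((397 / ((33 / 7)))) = 75411241 / 44464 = 1696.01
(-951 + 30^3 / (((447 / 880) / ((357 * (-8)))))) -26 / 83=-1877431924891 / 12367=-151809810.37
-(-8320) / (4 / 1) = 2080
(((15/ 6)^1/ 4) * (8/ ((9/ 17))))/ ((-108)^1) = -85/ 972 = -0.09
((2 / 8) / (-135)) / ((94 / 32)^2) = -64 / 298215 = -0.00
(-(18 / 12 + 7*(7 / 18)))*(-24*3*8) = 2432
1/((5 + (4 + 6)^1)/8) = 0.53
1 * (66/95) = 66/95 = 0.69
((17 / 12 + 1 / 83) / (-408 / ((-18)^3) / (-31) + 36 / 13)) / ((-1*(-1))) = 46450989 / 89961044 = 0.52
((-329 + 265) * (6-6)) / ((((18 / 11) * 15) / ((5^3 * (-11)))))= 0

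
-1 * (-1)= 1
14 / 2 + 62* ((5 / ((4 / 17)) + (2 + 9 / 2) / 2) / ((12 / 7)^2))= 75439 / 144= 523.88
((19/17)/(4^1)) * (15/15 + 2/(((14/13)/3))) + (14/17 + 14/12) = 1366/357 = 3.83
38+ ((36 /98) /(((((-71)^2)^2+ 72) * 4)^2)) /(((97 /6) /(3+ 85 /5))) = 116632789210928887661 /3069283926603391777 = 38.00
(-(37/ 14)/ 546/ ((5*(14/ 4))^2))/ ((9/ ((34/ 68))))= -37/ 42137550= -0.00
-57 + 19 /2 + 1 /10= -237 /5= -47.40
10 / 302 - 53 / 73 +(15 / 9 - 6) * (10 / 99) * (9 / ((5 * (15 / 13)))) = -7506584 / 5456385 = -1.38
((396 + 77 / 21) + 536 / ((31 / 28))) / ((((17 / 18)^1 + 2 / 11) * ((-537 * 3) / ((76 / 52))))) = -34356674 / 48259653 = -0.71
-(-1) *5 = 5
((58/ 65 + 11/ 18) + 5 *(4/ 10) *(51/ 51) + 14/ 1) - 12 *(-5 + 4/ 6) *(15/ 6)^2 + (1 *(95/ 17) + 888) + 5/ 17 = 24591713/ 19890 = 1236.39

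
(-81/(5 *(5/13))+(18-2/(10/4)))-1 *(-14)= -273/25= -10.92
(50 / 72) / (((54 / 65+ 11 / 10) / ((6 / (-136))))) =-1625 / 102408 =-0.02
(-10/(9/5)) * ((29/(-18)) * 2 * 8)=11600/81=143.21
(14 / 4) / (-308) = -1 / 88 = -0.01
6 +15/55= 69/11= 6.27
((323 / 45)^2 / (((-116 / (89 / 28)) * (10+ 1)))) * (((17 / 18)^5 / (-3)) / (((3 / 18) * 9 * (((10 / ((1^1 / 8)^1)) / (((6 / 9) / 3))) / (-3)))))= -13183771224817 / 73822715898624000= -0.00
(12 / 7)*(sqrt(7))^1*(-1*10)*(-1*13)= 1560*sqrt(7) / 7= 589.62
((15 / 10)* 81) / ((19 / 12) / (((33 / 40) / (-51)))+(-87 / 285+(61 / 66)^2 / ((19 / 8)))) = -25139565 / 20240842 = -1.24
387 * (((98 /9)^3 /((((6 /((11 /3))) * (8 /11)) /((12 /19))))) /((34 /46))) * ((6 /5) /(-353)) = -56315752724 /46177695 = -1219.54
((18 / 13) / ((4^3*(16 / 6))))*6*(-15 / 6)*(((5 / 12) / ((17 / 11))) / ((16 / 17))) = -0.03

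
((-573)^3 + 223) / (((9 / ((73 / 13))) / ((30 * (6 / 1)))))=-274673149240 / 13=-21128703787.69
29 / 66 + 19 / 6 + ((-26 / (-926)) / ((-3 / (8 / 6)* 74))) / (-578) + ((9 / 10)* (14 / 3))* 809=8335741495579 / 2450675205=3401.41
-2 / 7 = -0.29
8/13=0.62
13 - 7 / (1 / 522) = -3641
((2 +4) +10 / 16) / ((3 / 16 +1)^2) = 1696 / 361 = 4.70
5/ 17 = 0.29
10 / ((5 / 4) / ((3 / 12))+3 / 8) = 80 / 43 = 1.86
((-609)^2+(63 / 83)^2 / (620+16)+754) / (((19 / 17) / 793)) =7316961398286943 / 27748892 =263684813.01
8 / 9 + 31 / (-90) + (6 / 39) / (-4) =296 / 585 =0.51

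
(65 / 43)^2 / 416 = 325 / 59168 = 0.01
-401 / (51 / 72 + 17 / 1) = -9624 / 425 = -22.64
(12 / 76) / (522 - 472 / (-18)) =27 / 93746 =0.00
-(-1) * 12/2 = 6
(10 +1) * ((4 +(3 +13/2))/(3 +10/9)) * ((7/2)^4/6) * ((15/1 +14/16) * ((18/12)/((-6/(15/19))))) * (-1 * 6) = 12226048065/719872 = 16983.64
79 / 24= 3.29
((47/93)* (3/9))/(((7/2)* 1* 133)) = 94/259749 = 0.00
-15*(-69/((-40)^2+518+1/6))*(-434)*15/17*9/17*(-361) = 131347647900/3672901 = 35761.28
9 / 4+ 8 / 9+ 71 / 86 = 6137 / 1548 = 3.96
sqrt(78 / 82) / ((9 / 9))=sqrt(1599) / 41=0.98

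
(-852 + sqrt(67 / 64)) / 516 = -71 / 43 + sqrt(67) / 4128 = -1.65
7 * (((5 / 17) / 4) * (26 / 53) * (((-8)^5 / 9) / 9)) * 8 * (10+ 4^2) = -1550581760 / 72981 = -21246.38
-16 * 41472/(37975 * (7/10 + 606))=-1327104/46078865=-0.03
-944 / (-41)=944 / 41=23.02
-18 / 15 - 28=-146 / 5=-29.20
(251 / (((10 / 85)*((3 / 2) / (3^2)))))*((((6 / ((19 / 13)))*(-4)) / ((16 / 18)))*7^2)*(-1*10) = 2201643990 / 19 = 115875999.47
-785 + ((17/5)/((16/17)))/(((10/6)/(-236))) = -129653/100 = -1296.53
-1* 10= -10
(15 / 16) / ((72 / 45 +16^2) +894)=75 / 92128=0.00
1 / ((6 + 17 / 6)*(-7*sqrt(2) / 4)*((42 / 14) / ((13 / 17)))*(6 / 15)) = -130*sqrt(2) / 6307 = -0.03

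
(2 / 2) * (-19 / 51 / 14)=-19 / 714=-0.03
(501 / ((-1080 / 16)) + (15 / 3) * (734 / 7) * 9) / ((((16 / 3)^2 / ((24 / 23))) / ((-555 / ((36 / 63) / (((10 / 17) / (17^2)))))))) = -617719995 / 1807984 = -341.66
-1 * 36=-36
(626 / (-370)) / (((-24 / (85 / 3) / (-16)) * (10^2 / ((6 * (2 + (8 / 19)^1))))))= -244766 / 52725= -4.64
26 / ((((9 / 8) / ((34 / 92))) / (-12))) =-7072 / 69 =-102.49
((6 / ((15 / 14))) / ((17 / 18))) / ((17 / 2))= 1008 / 1445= 0.70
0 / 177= 0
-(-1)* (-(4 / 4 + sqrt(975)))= -5* sqrt(39) - 1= -32.22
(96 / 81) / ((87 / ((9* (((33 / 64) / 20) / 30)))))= 11 / 104400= 0.00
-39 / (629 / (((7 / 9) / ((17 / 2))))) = -182 / 32079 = -0.01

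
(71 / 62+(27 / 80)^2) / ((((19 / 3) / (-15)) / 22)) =-24730101 / 376960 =-65.60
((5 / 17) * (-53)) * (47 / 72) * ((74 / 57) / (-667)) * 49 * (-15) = -112904575 / 7755876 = -14.56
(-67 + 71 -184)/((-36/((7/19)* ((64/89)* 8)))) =17920/1691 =10.60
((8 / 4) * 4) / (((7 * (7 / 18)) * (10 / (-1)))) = -72 / 245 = -0.29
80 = 80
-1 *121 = -121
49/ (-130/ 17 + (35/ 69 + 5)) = -57477/ 2510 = -22.90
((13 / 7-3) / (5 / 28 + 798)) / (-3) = 32 / 67047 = 0.00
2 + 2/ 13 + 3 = 67/ 13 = 5.15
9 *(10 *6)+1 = 541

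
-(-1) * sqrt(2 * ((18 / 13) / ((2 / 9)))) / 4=9 * sqrt(26) / 52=0.88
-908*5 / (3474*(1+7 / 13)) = -2951 / 3474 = -0.85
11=11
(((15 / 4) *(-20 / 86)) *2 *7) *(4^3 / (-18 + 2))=2100 / 43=48.84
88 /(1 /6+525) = 528 /3151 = 0.17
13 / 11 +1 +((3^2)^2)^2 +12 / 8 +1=144445 / 22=6565.68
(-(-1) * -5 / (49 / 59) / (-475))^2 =3481 / 21669025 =0.00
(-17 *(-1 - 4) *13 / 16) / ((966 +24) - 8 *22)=1105 / 13024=0.08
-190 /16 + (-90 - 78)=-1439 /8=-179.88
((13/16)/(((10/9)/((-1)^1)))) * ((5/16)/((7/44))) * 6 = -3861/448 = -8.62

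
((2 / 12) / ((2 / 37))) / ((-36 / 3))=-37 / 144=-0.26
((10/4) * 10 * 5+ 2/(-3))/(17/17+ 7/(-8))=2984/3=994.67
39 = 39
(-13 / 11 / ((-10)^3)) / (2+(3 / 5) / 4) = 13 / 23650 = 0.00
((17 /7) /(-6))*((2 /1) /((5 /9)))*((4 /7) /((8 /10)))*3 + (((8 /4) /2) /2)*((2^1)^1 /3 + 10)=325 /147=2.21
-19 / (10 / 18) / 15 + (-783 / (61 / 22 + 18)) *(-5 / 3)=691701 / 11425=60.54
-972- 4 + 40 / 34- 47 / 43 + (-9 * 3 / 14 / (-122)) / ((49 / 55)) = -59704368805 / 61178852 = -975.90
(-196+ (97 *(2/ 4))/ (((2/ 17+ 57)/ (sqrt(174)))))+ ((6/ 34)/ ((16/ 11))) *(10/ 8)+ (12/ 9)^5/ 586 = -15170739461/ 77464512+ 1649 *sqrt(174)/ 1942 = -184.64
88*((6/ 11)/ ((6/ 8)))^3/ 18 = 2048/ 1089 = 1.88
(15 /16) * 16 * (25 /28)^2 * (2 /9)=2.66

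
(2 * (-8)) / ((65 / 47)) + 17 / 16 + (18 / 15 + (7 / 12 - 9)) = -55297 / 3120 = -17.72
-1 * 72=-72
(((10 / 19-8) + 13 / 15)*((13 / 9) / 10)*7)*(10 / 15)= -171353 / 38475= -4.45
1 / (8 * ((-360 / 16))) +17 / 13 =1.30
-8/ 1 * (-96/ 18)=128/ 3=42.67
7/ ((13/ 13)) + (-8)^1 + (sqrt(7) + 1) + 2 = 4.65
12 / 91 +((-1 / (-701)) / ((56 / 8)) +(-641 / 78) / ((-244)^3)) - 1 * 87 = -482991624714581 / 5560068468864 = -86.87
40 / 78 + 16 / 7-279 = -75403 / 273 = -276.20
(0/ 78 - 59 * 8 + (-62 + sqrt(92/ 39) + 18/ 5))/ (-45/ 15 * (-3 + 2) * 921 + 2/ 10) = -663/ 3454 + 5 * sqrt(897)/ 269412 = -0.19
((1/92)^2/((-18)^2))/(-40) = -1/109693440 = -0.00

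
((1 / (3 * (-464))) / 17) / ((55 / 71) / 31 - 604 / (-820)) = -0.00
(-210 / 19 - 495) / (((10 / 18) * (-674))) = 1.35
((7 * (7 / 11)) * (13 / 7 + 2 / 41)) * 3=11487 / 451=25.47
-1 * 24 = -24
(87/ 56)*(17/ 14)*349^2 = 180143679/ 784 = 229775.10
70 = 70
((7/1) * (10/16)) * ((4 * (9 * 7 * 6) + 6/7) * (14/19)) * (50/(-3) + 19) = 432425/38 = 11379.61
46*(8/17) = 368/17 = 21.65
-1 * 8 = -8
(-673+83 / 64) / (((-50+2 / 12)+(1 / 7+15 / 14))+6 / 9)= 902769 / 64448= 14.01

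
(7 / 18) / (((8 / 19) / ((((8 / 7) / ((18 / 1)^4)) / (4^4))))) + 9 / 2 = 2176782355 / 483729408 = 4.50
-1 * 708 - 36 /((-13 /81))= -6288 /13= -483.69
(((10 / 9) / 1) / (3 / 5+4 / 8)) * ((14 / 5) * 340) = 95200 / 99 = 961.62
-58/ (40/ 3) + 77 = 1453/ 20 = 72.65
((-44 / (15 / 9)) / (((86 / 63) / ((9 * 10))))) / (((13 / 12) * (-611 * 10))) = 449064 / 1707745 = 0.26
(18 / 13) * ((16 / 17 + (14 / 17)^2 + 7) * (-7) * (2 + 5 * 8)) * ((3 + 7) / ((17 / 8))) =-1054589760 / 63869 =-16511.76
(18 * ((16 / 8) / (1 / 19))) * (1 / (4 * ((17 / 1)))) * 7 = 1197 / 17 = 70.41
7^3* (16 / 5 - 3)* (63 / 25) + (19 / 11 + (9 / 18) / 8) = 3842559 / 22000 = 174.66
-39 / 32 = -1.22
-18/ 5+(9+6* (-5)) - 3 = -138/ 5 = -27.60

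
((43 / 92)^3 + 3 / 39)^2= 3284355173841 / 102473995227136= 0.03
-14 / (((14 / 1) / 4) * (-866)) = 0.00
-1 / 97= -0.01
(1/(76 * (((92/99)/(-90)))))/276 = -1485/321632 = -0.00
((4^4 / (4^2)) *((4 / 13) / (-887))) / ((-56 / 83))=664 / 80717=0.01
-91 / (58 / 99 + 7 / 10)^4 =-87414236910000 / 2626114239841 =-33.29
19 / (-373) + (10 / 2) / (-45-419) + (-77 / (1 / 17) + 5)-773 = -359481225 / 173072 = -2077.06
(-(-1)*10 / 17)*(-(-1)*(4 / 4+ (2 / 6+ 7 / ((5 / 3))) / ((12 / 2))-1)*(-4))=-16 / 9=-1.78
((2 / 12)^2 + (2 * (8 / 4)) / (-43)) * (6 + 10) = -404 / 387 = -1.04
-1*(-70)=70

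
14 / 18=7 / 9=0.78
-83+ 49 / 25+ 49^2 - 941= 34474 / 25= 1378.96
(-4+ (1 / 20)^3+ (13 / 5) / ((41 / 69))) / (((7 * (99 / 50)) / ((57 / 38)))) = 123241 / 3030720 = 0.04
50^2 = 2500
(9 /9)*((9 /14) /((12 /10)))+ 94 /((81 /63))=18559 /252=73.65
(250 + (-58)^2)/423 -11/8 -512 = -1708349/3384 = -504.83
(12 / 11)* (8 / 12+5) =6.18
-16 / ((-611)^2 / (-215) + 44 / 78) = 134160 / 14554789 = 0.01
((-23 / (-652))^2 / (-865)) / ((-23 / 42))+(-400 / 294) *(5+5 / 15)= -588343722997 / 81081148680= -7.26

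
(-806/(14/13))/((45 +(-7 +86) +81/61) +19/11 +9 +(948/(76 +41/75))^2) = -8912563970453/3446681157087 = -2.59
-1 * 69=-69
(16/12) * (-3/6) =-0.67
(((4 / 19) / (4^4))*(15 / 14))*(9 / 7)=135 / 119168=0.00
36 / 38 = 18 / 19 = 0.95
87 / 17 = 5.12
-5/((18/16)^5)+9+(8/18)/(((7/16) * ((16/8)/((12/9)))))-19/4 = 3559055/1653372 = 2.15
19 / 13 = 1.46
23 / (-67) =-23 / 67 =-0.34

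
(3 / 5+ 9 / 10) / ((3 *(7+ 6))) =1 / 26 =0.04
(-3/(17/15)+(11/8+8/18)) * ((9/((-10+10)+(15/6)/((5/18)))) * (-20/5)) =1013/306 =3.31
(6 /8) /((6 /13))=13 /8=1.62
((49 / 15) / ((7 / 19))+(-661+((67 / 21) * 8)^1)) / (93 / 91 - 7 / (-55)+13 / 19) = -341.76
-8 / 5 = -1.60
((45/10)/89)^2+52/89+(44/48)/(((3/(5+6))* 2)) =1293115/570312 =2.27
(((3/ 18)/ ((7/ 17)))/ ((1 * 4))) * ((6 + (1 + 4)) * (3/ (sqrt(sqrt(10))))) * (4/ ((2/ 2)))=187 * 10^(3/ 4)/ 140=7.51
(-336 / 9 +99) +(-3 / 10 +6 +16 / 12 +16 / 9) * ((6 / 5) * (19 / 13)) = 1928 / 25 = 77.12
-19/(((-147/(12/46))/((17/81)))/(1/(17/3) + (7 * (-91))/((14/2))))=-58672/91287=-0.64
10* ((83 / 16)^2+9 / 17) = 597085 / 2176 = 274.40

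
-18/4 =-9/2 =-4.50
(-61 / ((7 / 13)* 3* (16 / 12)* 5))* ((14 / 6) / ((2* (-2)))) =793 / 240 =3.30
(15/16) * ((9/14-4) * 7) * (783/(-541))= 552015/17312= 31.89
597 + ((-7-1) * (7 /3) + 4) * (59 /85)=149639 /255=586.82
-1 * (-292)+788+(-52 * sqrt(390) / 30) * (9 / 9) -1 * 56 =1024 -26 * sqrt(390) / 15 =989.77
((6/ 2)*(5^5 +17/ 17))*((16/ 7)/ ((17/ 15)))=2250720/ 119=18913.61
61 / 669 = 0.09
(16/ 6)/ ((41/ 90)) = 240/ 41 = 5.85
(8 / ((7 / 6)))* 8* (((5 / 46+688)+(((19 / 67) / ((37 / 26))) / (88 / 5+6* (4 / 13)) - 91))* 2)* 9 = 2655816058656 / 4504343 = 589612.30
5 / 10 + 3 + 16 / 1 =39 / 2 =19.50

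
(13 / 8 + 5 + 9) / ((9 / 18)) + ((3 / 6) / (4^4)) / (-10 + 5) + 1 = 82559 / 2560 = 32.25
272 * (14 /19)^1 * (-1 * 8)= -30464 /19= -1603.37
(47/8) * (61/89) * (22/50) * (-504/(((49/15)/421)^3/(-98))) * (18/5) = 20586164555064636/30527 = 674359241165.68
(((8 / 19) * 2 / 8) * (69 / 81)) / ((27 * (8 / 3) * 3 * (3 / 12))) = 23 / 13851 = 0.00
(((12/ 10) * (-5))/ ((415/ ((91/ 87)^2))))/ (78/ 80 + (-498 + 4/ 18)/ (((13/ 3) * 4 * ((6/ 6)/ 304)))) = 1722448/ 950554847237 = 0.00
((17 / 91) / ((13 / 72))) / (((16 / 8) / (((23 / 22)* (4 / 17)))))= 1656 / 13013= 0.13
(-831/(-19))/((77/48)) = 27.26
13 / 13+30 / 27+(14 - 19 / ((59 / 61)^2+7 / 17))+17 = 4859935 / 255672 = 19.01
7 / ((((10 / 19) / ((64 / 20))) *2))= 532 / 25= 21.28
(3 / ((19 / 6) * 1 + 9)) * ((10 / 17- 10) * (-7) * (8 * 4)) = 645120 / 1241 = 519.84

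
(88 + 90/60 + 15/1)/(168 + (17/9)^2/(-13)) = 220077/353230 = 0.62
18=18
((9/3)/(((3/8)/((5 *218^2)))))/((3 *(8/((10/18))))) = 1188100/27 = 44003.70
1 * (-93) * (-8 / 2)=372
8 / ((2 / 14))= 56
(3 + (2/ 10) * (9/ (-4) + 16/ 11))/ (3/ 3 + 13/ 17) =425/ 264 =1.61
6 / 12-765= -1529 / 2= -764.50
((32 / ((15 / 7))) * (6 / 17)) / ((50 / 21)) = 4704 / 2125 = 2.21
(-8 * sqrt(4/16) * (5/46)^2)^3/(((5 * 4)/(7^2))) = -153125/592143556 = -0.00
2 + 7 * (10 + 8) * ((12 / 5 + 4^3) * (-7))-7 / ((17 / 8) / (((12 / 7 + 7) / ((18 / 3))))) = -14934734 / 255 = -58567.58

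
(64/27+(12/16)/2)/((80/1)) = 593/17280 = 0.03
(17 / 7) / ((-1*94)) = -17 / 658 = -0.03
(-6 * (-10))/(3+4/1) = 60/7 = 8.57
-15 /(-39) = 5 /13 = 0.38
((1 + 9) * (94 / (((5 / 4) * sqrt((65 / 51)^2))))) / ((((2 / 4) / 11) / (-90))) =-1168260.92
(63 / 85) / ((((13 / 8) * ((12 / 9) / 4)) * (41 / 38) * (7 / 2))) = 16416 / 45305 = 0.36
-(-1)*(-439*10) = -4390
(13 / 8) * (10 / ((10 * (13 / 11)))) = 11 / 8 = 1.38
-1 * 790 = -790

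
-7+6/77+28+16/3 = 6101/231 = 26.41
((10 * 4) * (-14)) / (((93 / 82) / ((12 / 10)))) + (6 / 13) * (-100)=-257384 / 403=-638.67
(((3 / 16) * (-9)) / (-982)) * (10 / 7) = 135 / 54992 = 0.00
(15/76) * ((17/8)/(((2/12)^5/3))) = 185895/19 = 9783.95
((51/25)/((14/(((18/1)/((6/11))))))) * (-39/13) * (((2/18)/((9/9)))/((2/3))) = -1683/700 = -2.40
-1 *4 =-4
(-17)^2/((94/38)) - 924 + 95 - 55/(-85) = -568507/799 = -711.52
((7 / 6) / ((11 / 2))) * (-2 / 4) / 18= -0.01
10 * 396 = 3960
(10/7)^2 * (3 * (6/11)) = 1800/539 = 3.34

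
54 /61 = 0.89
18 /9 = 2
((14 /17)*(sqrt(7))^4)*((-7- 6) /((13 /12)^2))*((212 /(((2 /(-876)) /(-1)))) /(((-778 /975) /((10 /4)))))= 859939416000 /6613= 130037716.01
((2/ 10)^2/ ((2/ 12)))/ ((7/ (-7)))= -6/ 25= -0.24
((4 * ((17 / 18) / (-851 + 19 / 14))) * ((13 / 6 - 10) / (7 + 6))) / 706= 5593 / 1473826185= 0.00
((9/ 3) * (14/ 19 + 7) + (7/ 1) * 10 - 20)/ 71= 1391/ 1349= 1.03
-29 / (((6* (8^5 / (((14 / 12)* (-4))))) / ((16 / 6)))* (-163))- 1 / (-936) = 247729 / 234344448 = 0.00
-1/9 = -0.11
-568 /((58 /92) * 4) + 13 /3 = -19219 /87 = -220.91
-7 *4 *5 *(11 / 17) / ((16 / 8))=-770 / 17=-45.29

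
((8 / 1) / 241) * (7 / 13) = 56 / 3133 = 0.02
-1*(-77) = 77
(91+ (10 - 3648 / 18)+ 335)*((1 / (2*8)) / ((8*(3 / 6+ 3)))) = 25 / 48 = 0.52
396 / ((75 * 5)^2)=44 / 15625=0.00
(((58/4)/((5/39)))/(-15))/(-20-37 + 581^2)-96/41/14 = -0.17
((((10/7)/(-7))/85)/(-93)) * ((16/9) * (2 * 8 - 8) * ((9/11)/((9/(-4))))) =-1024/7669431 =-0.00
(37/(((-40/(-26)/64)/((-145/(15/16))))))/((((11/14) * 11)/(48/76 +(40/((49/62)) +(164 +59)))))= -55256787456/7315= -7553901.22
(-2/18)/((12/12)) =-1/9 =-0.11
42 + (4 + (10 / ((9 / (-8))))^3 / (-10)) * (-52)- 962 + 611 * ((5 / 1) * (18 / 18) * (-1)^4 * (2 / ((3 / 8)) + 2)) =12847318 / 729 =17623.21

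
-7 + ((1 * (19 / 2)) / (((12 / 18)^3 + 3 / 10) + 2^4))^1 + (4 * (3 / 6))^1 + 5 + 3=16008 / 4481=3.57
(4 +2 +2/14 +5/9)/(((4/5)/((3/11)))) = 1055/462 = 2.28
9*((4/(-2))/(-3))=6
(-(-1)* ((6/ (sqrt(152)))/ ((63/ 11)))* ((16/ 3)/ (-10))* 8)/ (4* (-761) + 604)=44* sqrt(38)/ 1825425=0.00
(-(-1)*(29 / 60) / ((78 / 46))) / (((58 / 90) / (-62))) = -713 / 26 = -27.42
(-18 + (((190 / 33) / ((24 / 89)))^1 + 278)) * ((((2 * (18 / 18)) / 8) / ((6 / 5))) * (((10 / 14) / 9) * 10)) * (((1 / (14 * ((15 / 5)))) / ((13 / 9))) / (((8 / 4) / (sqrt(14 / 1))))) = 13926875 * sqrt(14) / 36324288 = 1.43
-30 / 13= -2.31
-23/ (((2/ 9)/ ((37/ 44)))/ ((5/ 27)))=-4255/ 264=-16.12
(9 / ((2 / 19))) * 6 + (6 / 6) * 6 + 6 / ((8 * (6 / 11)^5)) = 5542043 / 10368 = 534.53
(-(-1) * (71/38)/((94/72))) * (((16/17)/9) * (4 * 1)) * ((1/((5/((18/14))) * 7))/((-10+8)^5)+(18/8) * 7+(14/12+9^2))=38473196/656355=58.62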